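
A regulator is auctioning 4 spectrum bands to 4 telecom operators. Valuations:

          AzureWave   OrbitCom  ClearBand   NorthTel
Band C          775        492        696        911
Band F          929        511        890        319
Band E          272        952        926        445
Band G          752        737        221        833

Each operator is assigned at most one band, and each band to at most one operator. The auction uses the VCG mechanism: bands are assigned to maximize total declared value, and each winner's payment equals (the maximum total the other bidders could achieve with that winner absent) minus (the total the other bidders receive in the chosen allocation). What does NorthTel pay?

Efficient allocation: AzureWave→Band G ($752M), OrbitCom→Band E ($952M), ClearBand→Band F ($890M), NorthTel→Band C ($911M); total welfare W = $3505M.
NorthTel receives Band C at value $911M, so the others get W − 911 = $2594M.
Without NorthTel: best allocation of the remaining 3 bidders over all 4 bands is AzureWave→Band C ($775M), OrbitCom→Band E ($952M), ClearBand→Band F ($890M), total $2617M.
VCG payment = (others' best without NorthTel) − (others' welfare with NorthTel) = 2617 − 2594 = $23M.

NorthTel pays $23M.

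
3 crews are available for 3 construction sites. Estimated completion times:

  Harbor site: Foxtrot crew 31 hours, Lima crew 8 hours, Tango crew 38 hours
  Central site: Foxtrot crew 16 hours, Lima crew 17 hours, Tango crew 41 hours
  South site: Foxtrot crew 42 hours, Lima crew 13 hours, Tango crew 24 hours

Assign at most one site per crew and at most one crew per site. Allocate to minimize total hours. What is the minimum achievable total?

Minimum total: 48 hours

This is a one-to-one assignment (minimum-cost bipartite matching).
Optimal: Foxtrot crew→Central site (16 hours), Lima crew→Harbor site (8 hours), Tango crew→South site (24 hours) — total 16+8+24 = 48 hours.
Checked against all permutations: 48 hours is optimal.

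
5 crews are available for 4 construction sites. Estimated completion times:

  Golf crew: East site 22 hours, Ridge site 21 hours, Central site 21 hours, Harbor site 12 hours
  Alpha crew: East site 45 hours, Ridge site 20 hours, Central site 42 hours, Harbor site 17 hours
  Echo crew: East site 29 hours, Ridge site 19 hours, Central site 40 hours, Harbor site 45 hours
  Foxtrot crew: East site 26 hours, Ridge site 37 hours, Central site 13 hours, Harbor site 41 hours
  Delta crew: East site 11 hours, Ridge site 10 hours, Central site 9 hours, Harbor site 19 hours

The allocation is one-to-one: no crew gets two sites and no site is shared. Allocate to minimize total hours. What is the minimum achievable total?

Optimal: Delta crew→East site (11 hours), Echo crew→Ridge site (19 hours), Foxtrot crew→Central site (13 hours), Golf crew→Harbor site (12 hours) — total 11+19+13+12 = 55 hours.
Row-greedy (each crew in turn takes its cheapest remaining site) gives 74 hours, worse by 19.
Next-best assignment: Delta crew→East site, Alpha crew→Ridge site, Foxtrot crew→Central site, Golf crew→Harbor site = 56 hours.
Swapping Echo crew↔Delta crew (Echo crew→East site 29 hours, Delta crew→Ridge site 10 hours) adds 9.

Min total: 55 hours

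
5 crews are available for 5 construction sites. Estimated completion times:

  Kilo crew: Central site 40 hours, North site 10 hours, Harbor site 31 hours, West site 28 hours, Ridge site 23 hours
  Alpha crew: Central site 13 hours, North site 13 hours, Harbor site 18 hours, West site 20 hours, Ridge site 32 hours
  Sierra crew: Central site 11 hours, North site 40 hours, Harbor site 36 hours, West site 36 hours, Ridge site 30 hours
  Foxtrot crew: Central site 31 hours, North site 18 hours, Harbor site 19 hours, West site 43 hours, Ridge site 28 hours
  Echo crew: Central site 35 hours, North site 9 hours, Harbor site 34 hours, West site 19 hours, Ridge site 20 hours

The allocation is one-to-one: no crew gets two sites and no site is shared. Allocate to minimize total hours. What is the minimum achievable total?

Min total: 80 hours

Optimal: Kilo crew→North site (10 hours), Alpha crew→West site (20 hours), Sierra crew→Central site (11 hours), Foxtrot crew→Harbor site (19 hours), Echo crew→Ridge site (20 hours) — total 10+20+11+19+20 = 80 hours.
Column-greedy (each site in turn goes to its cheapest remaining crew) gives 94 hours, worse by 14.
Next-best assignment: Kilo crew→Ridge site, Alpha crew→West site, Sierra crew→Central site, Foxtrot crew→Harbor site, Echo crew→North site = 82 hours.
No other one-to-one assignment undercuts 80 hours.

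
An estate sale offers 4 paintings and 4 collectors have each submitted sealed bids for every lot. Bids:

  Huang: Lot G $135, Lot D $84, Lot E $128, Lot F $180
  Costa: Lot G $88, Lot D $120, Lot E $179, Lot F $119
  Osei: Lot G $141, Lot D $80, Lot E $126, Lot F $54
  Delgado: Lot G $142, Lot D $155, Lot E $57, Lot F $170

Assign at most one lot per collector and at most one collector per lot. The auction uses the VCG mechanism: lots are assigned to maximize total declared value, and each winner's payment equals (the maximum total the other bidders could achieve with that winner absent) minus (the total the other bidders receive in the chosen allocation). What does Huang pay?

Efficient allocation: Huang→Lot F ($180), Costa→Lot E ($179), Osei→Lot G ($141), Delgado→Lot D ($155); total welfare W = $655.
Huang receives Lot F at value $180, so the others get W − 180 = $475.
Without Huang: best allocation of the remaining 3 bidders over all 4 lots is Costa→Lot E ($179), Osei→Lot G ($141), Delgado→Lot F ($170), total $490.
VCG payment = (others' best without Huang) − (others' welfare with Huang) = 490 − 475 = $15.

Huang pays $15.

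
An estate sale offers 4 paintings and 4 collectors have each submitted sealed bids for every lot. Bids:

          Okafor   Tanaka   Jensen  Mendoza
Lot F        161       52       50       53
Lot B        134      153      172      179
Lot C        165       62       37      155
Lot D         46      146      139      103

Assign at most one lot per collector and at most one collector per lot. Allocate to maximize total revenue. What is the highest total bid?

Optimal: Okafor→Lot F ($161), Tanaka→Lot D ($146), Jensen→Lot B ($172), Mendoza→Lot C ($155) — total 161+146+172+155 = $634.
Column-greedy (each lot in turn goes to its best remaining collector) gives $541, worse by 93.
Next-best assignment: Okafor→Lot F, Tanaka→Lot B, Jensen→Lot D, Mendoza→Lot C = $608.

Max total: $634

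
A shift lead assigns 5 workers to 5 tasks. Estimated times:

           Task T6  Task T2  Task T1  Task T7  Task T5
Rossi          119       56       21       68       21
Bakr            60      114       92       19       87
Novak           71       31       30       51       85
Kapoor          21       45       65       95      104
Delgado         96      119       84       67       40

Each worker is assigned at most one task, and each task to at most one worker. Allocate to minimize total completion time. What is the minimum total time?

Min total: 132 min

This is a one-to-one assignment (minimum-cost bipartite matching).
Optimal: Rossi→Task T1 (21 min), Bakr→Task T7 (19 min), Novak→Task T2 (31 min), Kapoor→Task T6 (21 min), Delgado→Task T5 (40 min) — total 21+19+31+21+40 = 132 min.
Checked against all permutations: 132 min is optimal.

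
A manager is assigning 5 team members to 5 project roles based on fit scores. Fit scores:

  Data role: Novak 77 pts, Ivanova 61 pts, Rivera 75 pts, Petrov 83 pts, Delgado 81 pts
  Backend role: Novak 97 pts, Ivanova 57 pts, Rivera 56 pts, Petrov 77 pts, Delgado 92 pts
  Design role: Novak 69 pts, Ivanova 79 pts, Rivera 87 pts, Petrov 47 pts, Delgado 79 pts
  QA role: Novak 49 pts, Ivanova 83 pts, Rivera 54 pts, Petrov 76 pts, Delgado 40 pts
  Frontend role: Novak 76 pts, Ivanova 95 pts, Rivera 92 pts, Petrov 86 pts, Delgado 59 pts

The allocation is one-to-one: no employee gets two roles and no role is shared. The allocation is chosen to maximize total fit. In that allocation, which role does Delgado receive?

Treat this as an assignment problem: match each employee to one role.
Optimal: Novak→Backend role (97 pts), Ivanova→Frontend role (95 pts), Rivera→Design role (87 pts), Petrov→QA role (76 pts), Delgado→Data role (81 pts) — total 97+95+87+76+81 = 436 pts.
Row-greedy (each employee in turn takes its best remaining role) gives 402 pts, worse by 34.
Swapping Ivanova↔Delgado (Ivanova→Data role 61 pts, Delgado→Frontend role 59 pts) loses 56.
Delgado's own top role is Backend role (92 pts), but forcing Delgado→Backend role and reassigning the rest optimally gives only 427 pts — worse by 9.

Delgado receives Data role.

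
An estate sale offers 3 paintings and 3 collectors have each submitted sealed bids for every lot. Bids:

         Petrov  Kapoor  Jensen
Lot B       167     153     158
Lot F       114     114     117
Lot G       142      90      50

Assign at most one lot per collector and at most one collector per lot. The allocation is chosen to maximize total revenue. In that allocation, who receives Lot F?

Optimal: Petrov→Lot G ($142), Kapoor→Lot F ($114), Jensen→Lot B ($158) — total 142+114+158 = $414.
Max-entry greedy (repeatedly take the single best remaining cell) gives $374, worse by 40.
Next-best assignment: Petrov→Lot G, Kapoor→Lot B, Jensen→Lot F = $412.
Kapoor's own top lot is Lot B ($153), but forcing Kapoor→Lot B and reassigning the rest optimally gives only $412 — worse by 2.

Kapoor receives Lot F.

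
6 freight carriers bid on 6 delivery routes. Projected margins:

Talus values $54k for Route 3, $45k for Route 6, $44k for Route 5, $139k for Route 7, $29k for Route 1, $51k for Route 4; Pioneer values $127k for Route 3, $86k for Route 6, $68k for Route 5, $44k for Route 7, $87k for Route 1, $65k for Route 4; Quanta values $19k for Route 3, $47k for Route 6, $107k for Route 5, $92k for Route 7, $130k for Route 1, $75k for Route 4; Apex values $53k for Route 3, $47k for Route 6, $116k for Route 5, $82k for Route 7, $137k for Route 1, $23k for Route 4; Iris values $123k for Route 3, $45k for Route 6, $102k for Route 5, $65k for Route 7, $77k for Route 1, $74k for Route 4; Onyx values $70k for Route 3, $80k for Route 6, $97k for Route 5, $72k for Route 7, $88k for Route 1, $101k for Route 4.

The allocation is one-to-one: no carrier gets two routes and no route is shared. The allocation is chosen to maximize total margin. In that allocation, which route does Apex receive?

Apex receives Route 5.

Optimal: Talus→Route 7 ($139k), Pioneer→Route 6 ($86k), Quanta→Route 1 ($130k), Apex→Route 5 ($116k), Iris→Route 3 ($123k), Onyx→Route 4 ($101k) — total 139+86+130+116+123+101 = $695k.
Row-greedy (each carrier in turn takes its best remaining route) gives $666k, worse by 29.
Next-best assignment: Talus→Route 7, Pioneer→Route 6, Quanta→Route 5, Apex→Route 1, Iris→Route 3, Onyx→Route 4 = $693k.
No other one-to-one assignment exceeds $695k.
Apex's own top route is Route 1 ($137k), but forcing Apex→Route 1 and reassigning the rest optimally gives only $693k — worse by 2.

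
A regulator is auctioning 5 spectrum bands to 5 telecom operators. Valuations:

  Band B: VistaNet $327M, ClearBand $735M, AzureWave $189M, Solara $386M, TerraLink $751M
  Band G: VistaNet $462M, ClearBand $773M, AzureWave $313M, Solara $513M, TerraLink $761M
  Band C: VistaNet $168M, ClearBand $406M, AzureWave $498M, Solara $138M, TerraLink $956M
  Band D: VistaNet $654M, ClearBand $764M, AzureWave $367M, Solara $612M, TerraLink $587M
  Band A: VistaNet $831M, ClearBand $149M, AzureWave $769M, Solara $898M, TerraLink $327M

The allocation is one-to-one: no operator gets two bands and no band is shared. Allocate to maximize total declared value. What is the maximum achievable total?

Max total: $3627M

Optimal: VistaNet→Band D ($654M), ClearBand→Band B ($735M), AzureWave→Band A ($769M), Solara→Band G ($513M), TerraLink→Band C ($956M) — total 654+735+769+513+956 = $3627M.
Column-greedy (each band in turn goes to its best remaining operator) gives $3574M, worse by 53.
Next-best assignment: VistaNet→Band D, ClearBand→Band G, AzureWave→Band C, Solara→Band A, TerraLink→Band B = $3574M.
Swapping VistaNet↔Solara (VistaNet→Band G $462M, Solara→Band D $612M) loses 93.
No other one-to-one assignment exceeds $3627M.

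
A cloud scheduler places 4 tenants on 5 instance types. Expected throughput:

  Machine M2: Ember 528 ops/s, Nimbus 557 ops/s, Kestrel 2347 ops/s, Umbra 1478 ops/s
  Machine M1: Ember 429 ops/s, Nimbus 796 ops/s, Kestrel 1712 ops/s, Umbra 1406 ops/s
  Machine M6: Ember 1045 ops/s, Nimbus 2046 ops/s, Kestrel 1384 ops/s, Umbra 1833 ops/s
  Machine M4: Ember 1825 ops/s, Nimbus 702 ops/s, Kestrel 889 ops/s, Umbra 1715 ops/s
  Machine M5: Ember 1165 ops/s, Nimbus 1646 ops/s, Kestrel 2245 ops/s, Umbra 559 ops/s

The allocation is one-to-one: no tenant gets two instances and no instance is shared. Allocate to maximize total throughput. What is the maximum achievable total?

Max total: 7651 ops/s

Treat this as an assignment problem: match each tenant to one instance.
Optimal: Ember→Machine M4 (1825 ops/s), Nimbus→Machine M5 (1646 ops/s), Kestrel→Machine M2 (2347 ops/s), Umbra→Machine M6 (1833 ops/s) — total 1825+1646+2347+1833 = 7651 ops/s.
Column-greedy (each instance in turn goes to its best remaining tenant) gives 7624 ops/s, worse by 27.
Next-best assignment: Ember→Machine M4, Nimbus→Machine M6, Kestrel→Machine M2, Umbra→Machine M1 = 7624 ops/s.
Every other assignment is strictly worse.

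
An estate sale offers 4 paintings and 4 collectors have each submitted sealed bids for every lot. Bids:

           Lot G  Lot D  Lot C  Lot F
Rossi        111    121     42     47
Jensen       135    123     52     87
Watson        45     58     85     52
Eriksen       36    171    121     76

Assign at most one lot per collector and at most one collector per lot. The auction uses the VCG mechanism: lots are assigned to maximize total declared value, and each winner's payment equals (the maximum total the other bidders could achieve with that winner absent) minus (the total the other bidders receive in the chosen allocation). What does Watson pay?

Efficient allocation: Rossi→Lot G ($111), Jensen→Lot F ($87), Watson→Lot C ($85), Eriksen→Lot D ($171); total welfare W = $454.
Watson receives Lot C at value $85, so the others get W − 85 = $369.
Without Watson: best allocation of the remaining 3 bidders over all 4 lots is Rossi→Lot D ($121), Jensen→Lot G ($135), Eriksen→Lot C ($121), total $377.
VCG payment = (others' best without Watson) − (others' welfare with Watson) = 377 − 369 = $8.

Watson pays $8.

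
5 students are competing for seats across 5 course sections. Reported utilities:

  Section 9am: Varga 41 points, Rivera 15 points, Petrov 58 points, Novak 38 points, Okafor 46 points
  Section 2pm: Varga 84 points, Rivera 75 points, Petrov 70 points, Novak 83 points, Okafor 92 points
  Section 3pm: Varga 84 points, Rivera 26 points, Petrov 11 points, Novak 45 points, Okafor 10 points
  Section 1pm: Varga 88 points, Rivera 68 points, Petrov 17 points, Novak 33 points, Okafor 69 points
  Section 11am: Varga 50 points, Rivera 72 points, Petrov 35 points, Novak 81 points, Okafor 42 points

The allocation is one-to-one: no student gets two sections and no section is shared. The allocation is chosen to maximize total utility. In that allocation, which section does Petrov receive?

This is the linear assignment problem.
Optimal: Varga→Section 3pm (84 points), Rivera→Section 1pm (68 points), Petrov→Section 9am (58 points), Novak→Section 11am (81 points), Okafor→Section 2pm (92 points) — total 84+68+58+81+92 = 383 points.
Max-entry greedy (repeatedly take the single best remaining cell) gives 345 points, worse by 38.
No other one-to-one assignment exceeds 383 points.
Petrov's own top section is Section 2pm (70 points), but forcing Petrov→Section 2pm and reassigning the rest optimally gives only 349 points — worse by 34.

Petrov receives Section 9am.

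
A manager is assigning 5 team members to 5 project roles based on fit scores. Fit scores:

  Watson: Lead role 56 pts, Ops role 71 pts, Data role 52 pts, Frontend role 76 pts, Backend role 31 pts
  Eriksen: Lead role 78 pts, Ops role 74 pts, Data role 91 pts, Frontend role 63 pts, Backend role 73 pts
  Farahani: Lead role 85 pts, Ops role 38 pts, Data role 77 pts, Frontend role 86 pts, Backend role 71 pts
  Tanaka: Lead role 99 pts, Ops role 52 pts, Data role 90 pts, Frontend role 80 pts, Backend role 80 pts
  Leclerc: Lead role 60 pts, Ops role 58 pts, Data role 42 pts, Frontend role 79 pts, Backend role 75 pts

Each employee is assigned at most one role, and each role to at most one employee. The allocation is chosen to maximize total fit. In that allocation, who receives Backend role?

Leclerc receives Backend role.

Optimal: Watson→Ops role (71 pts), Eriksen→Data role (91 pts), Farahani→Frontend role (86 pts), Tanaka→Lead role (99 pts), Leclerc→Backend role (75 pts) — total 71+91+86+99+75 = 422 pts.
Column-greedy (each role in turn goes to its best remaining employee) gives 360 pts, worse by 62.
Next-best assignment: Watson→Ops role, Eriksen→Data role, Farahani→Backend role, Tanaka→Lead role, Leclerc→Frontend role = 411 pts.
Checked against all permutations: 422 pts is optimal.
Leclerc's own top role is Frontend role (79 pts), but forcing Leclerc→Frontend role and reassigning the rest optimally gives only 411 pts — worse by 11.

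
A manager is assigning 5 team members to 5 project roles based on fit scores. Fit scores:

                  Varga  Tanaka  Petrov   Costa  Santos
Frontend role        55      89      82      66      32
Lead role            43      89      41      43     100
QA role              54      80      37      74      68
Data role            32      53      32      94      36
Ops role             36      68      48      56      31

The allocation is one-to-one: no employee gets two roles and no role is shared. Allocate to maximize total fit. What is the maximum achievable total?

Max total: 398 pts

This is a one-to-one assignment (maximum-weight bipartite matching).
Optimal: Varga→QA role (54 pts), Tanaka→Ops role (68 pts), Petrov→Frontend role (82 pts), Costa→Data role (94 pts), Santos→Lead role (100 pts) — total 54+68+82+94+100 = 398 pts.
Max-entry greedy (repeatedly take the single best remaining cell) gives 385 pts, worse by 13.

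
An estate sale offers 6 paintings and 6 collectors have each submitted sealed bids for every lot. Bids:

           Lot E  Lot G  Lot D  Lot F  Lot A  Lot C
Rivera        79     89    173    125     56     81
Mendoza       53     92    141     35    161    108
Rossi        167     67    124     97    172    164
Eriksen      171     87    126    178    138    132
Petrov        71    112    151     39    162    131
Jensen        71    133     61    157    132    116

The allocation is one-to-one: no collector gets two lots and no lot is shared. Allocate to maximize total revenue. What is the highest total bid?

Max total: $943

This is the linear assignment problem.
Optimal: Rivera→Lot D ($173), Mendoza→Lot A ($161), Rossi→Lot E ($167), Eriksen→Lot F ($178), Petrov→Lot C ($131), Jensen→Lot G ($133) — total 173+161+167+178+131+133 = $943.
Column-greedy (each lot in turn goes to its best remaining collector) gives $844, worse by 99.
Next-best assignment: Rivera→Lot D, Mendoza→Lot A, Rossi→Lot C, Eriksen→Lot E, Petrov→Lot G, Jensen→Lot F = $938.
No other one-to-one assignment exceeds $943.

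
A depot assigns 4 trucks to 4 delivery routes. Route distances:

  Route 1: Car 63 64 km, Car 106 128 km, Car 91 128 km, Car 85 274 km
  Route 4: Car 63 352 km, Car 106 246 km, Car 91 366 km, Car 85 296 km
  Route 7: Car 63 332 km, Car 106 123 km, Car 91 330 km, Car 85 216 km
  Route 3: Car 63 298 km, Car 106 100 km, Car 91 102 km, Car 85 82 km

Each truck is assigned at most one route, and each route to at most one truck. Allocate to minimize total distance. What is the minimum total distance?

Treat this as an assignment problem: match each truck to one route.
Optimal: Car 63→Route 1 (64 km), Car 106→Route 7 (123 km), Car 91→Route 3 (102 km), Car 85→Route 4 (296 km) — total 64+123+102+296 = 585 km.
Column-greedy (each route in turn goes to its cheapest remaining truck) gives 628 km, worse by 43.
Next-best assignment: Car 63→Route 1, Car 106→Route 4, Car 91→Route 3, Car 85→Route 7 = 628 km.

Minimum total: 585 km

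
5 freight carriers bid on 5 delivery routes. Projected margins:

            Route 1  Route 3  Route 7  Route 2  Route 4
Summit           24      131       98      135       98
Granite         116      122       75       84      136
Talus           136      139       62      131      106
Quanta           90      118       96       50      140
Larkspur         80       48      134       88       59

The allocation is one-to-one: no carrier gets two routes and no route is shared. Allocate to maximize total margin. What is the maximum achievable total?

Maximum total: $667k

This is the linear assignment problem.
Optimal: Summit→Route 2 ($135k), Granite→Route 3 ($122k), Talus→Route 1 ($136k), Quanta→Route 4 ($140k), Larkspur→Route 7 ($134k) — total 135+122+136+140+134 = $667k.
Max-entry greedy (repeatedly take the single best remaining cell) gives $664k, worse by 3.
Next-best assignment: Summit→Route 2, Granite→Route 1, Talus→Route 3, Quanta→Route 4, Larkspur→Route 7 = $664k.
Swapping Quanta↔Larkspur (Quanta→Route 7 $96k, Larkspur→Route 4 $59k) loses 119.
No other one-to-one assignment exceeds $667k.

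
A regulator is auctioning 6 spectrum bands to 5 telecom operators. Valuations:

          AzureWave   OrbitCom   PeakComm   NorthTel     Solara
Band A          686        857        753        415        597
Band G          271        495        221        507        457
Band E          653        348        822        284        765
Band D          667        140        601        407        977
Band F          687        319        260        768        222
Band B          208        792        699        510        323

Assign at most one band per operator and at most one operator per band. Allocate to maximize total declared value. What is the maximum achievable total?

Maximum total: $4045M

Optimal: AzureWave→Band A ($686M), OrbitCom→Band B ($792M), PeakComm→Band E ($822M), NorthTel→Band F ($768M), Solara→Band D ($977M) — total 686+792+822+768+977 = $4045M.
Max-entry greedy (repeatedly take the single best remaining cell) gives $3695M, worse by 350.
No other one-to-one assignment exceeds $4045M.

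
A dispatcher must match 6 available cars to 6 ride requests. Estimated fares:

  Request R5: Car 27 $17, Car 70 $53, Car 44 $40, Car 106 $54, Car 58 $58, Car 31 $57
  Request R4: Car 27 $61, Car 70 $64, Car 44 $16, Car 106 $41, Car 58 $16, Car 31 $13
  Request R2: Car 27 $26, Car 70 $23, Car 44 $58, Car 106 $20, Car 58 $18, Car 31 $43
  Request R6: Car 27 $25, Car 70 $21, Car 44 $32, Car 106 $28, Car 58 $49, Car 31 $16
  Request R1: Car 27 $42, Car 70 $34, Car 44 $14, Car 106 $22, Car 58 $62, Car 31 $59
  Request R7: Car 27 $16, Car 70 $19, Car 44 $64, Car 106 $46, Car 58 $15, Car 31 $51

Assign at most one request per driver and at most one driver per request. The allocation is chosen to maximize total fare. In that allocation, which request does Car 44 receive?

Optimal: Car 27→Request R4 ($61), Car 70→Request R5 ($53), Car 44→Request R2 ($58), Car 106→Request R7 ($46), Car 58→Request R6 ($49), Car 31→Request R1 ($59) — total 61+53+58+46+49+59 = $326.
Max-entry greedy (repeatedly take the single best remaining cell) gives $301, worse by 25.
Next-best assignment: Car 27→Request R1, Car 70→Request R4, Car 44→Request R2, Car 106→Request R5, Car 58→Request R6, Car 31→Request R7 = $318.
Car 44's own top request is Request R7 ($64), but forcing Car 44→Request R7 and reassigning the rest optimally gives only $316 — worse by 10.

Car 44 receives Request R2.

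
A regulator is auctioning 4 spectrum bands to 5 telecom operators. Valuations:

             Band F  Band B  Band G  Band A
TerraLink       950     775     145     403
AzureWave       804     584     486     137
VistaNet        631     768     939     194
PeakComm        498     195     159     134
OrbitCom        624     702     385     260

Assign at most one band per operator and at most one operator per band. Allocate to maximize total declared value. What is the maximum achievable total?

Max total: $2848M

Treat this as an assignment problem: match each operator to one band.
Optimal: AzureWave→Band F ($804M), OrbitCom→Band B ($702M), VistaNet→Band G ($939M), TerraLink→Band A ($403M) — total 804+702+939+403 = $2848M.
Column-greedy (each band in turn goes to its best remaining operator) gives $2464M, worse by 384.
Swapping VistaNet↔TerraLink (VistaNet→Band A $194M, TerraLink→Band G $145M) loses 1003.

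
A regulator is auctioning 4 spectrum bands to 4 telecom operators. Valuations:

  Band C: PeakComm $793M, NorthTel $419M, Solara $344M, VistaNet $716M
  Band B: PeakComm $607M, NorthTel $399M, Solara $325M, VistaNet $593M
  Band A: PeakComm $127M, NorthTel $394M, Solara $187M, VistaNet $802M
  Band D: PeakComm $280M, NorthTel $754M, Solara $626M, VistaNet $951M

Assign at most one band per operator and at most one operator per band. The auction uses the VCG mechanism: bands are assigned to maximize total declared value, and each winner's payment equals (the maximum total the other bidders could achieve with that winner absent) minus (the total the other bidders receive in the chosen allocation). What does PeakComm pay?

Efficient allocation: PeakComm→Band C ($793M), NorthTel→Band D ($754M), Solara→Band B ($325M), VistaNet→Band A ($802M); total welfare W = $2674M.
PeakComm receives Band C at value $793M, so the others get W − 793 = $1881M.
Without PeakComm: best allocation of the remaining 3 bidders over all 4 bands is NorthTel→Band D ($754M), Solara→Band C ($344M), VistaNet→Band A ($802M), total $1900M.
VCG payment = (others' best without PeakComm) − (others' welfare with PeakComm) = 1900 − 1881 = $19M.

PeakComm pays $19M.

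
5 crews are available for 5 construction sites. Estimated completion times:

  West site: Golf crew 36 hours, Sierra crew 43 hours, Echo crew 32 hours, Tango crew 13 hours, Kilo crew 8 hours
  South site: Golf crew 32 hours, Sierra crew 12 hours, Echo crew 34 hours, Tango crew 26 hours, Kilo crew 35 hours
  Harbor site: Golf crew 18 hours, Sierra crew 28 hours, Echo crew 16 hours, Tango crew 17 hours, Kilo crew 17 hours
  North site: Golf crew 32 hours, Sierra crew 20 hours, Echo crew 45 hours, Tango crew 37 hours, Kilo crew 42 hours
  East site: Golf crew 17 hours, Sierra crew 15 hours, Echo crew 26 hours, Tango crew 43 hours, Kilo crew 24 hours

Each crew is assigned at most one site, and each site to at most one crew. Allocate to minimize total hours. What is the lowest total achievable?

Optimal: Golf crew→East site (17 hours), Sierra crew→North site (20 hours), Echo crew→Harbor site (16 hours), Tango crew→South site (26 hours), Kilo crew→West site (8 hours) — total 17+20+16+26+8 = 87 hours.
Min-entry greedy (repeatedly take the single cheapest remaining cell) gives 90 hours, worse by 3.
Next-best assignment: Golf crew→East site, Sierra crew→South site, Echo crew→Harbor site, Tango crew→North site, Kilo crew→West site = 90 hours.
Checked against all permutations: 87 hours is optimal.

Min total: 87 hours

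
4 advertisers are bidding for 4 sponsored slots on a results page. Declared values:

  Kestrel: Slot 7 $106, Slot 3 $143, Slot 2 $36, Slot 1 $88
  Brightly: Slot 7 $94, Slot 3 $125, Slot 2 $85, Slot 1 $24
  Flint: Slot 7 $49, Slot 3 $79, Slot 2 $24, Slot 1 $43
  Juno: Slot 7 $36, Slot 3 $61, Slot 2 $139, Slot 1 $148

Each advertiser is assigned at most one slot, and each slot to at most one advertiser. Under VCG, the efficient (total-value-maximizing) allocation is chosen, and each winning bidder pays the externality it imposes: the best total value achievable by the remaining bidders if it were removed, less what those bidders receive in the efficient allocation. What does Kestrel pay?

Kestrel pays $40.

Efficient allocation: Kestrel→Slot 3 ($143), Brightly→Slot 2 ($85), Flint→Slot 7 ($49), Juno→Slot 1 ($148); total welfare W = $425.
Kestrel receives Slot 3 at value $143, so the others get W − 143 = $282.
Without Kestrel: best allocation of the remaining 3 bidders over all 4 slots is Brightly→Slot 3 ($125), Flint→Slot 7 ($49), Juno→Slot 1 ($148), total $322.
VCG payment = (others' best without Kestrel) − (others' welfare with Kestrel) = 322 − 282 = $40.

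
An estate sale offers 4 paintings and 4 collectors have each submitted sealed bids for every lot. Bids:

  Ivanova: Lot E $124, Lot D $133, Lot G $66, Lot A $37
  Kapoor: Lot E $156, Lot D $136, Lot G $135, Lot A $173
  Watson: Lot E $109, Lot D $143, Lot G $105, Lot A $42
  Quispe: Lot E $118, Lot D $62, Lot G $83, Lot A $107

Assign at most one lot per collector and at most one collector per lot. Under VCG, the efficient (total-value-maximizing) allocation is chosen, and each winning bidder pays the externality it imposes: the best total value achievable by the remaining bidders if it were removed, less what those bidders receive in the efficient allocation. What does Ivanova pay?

Efficient allocation: Ivanova→Lot D ($133), Kapoor→Lot A ($173), Watson→Lot G ($105), Quispe→Lot E ($118); total welfare W = $529.
Ivanova receives Lot D at value $133, so the others get W − 133 = $396.
Without Ivanova: best allocation of the remaining 3 bidders over all 4 lots is Kapoor→Lot A ($173), Watson→Lot D ($143), Quispe→Lot E ($118), total $434.
VCG payment = (others' best without Ivanova) − (others' welfare with Ivanova) = 434 − 396 = $38.

Ivanova pays $38.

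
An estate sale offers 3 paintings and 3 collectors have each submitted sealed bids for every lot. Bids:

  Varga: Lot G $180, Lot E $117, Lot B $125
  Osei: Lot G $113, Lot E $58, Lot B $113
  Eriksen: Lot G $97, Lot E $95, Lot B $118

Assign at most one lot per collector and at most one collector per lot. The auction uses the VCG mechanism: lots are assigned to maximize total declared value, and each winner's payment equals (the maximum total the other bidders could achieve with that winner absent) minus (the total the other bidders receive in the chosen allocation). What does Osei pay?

Osei pays $23.

Efficient allocation: Varga→Lot G ($180), Osei→Lot B ($113), Eriksen→Lot E ($95); total welfare W = $388.
Osei receives Lot B at value $113, so the others get W − 113 = $275.
Without Osei: best allocation of the remaining 2 bidders over all 3 lots is Varga→Lot G ($180), Eriksen→Lot B ($118), total $298.
VCG payment = (others' best without Osei) − (others' welfare with Osei) = 298 − 275 = $23.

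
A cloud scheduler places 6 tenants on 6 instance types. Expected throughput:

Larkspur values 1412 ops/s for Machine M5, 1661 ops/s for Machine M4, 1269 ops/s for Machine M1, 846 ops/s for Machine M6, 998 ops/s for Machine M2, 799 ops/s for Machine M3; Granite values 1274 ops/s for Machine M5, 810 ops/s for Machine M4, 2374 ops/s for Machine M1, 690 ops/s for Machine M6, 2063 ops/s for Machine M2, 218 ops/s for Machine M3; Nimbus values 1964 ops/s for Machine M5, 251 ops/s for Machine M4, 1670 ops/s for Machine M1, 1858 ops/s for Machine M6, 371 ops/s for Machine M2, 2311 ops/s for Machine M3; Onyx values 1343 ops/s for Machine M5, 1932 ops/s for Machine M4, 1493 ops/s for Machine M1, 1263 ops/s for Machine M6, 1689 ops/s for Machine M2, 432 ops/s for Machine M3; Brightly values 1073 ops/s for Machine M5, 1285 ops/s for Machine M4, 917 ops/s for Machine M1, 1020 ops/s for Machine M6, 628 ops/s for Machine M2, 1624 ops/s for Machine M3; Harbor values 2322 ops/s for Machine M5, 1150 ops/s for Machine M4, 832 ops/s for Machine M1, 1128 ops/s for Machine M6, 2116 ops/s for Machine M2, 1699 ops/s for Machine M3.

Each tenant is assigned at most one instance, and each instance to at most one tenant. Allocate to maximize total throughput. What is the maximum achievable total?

This is a one-to-one assignment (maximum-weight bipartite matching).
Optimal: Larkspur→Machine M4 (1661 ops/s), Granite→Machine M1 (2374 ops/s), Nimbus→Machine M6 (1858 ops/s), Onyx→Machine M2 (1689 ops/s), Brightly→Machine M3 (1624 ops/s), Harbor→Machine M5 (2322 ops/s) — total 1661+2374+1858+1689+1624+2322 = 11528 ops/s.
Column-greedy (each instance in turn goes to its best remaining tenant) gives 11108 ops/s, worse by 420.
Next-best assignment: Larkspur→Machine M4, Granite→Machine M1, Nimbus→Machine M3, Onyx→Machine M2, Brightly→Machine M6, Harbor→Machine M5 = 11377 ops/s.

Maximum total: 11528 ops/s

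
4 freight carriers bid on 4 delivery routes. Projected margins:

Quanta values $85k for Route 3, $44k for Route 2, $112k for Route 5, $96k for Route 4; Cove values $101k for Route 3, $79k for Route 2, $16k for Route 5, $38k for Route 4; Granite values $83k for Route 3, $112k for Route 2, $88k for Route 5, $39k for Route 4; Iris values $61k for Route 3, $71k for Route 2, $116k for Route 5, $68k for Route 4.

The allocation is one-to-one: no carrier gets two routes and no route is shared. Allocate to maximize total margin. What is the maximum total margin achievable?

Maximum total: $425k

Treat this as an assignment problem: match each carrier to one route.
Optimal: Quanta→Route 4 ($96k), Cove→Route 3 ($101k), Granite→Route 2 ($112k), Iris→Route 5 ($116k) — total 96+101+112+116 = $425k.
Row-greedy (each carrier in turn takes its best remaining route) gives $393k, worse by 32.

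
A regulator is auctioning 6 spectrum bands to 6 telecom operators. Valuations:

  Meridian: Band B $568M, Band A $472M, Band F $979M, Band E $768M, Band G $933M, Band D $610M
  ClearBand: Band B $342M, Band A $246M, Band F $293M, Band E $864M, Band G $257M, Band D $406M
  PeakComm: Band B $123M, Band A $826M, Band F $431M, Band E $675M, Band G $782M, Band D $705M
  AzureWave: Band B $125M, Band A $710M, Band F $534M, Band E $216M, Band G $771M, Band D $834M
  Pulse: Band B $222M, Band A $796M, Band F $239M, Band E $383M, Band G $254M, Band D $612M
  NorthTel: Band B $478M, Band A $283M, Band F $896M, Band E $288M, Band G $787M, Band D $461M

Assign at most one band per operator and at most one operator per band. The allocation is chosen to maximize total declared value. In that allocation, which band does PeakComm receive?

This is the linear assignment problem.
Optimal: Meridian→Band B ($568M), ClearBand→Band E ($864M), PeakComm→Band G ($782M), AzureWave→Band D ($834M), Pulse→Band A ($796M), NorthTel→Band F ($896M) — total 568+864+782+834+796+896 = $4740M.
Row-greedy (each operator in turn takes its best remaining band) gives $4235M, worse by 505.
PeakComm's own top band is Band A ($826M), but forcing PeakComm→Band A and reassigning the rest optimally gives only $4575M — worse by 165.

PeakComm receives Band G.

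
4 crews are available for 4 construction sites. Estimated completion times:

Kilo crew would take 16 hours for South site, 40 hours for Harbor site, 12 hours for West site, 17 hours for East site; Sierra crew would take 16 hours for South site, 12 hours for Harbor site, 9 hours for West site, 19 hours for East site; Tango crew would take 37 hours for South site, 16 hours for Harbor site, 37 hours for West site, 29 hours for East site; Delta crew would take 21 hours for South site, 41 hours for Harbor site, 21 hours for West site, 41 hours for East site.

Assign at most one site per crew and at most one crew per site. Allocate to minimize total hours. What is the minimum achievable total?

This is a one-to-one assignment (minimum-cost bipartite matching).
Optimal: Kilo crew→East site (17 hours), Sierra crew→West site (9 hours), Tango crew→Harbor site (16 hours), Delta crew→South site (21 hours) — total 17+9+16+21 = 63 hours.
Row-greedy (each crew in turn takes its cheapest remaining site) gives 74 hours, worse by 11.

Minimum total: 63 hours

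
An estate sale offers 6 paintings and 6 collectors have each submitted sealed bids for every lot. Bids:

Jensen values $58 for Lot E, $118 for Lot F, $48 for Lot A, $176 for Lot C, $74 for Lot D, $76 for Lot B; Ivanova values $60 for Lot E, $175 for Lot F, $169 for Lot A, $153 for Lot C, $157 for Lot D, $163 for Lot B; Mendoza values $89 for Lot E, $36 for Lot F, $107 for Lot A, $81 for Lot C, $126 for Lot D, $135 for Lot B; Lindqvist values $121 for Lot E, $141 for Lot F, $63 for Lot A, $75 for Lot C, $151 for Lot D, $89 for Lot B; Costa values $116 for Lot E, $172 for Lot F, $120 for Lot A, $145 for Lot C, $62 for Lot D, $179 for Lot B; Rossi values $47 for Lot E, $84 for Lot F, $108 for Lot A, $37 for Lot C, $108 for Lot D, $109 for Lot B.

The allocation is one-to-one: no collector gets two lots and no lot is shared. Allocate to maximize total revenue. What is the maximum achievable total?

Max total: $885

This is the linear assignment problem.
Optimal: Jensen→Lot C ($176), Ivanova→Lot F ($175), Mendoza→Lot D ($126), Lindqvist→Lot E ($121), Costa→Lot B ($179), Rossi→Lot A ($108) — total 176+175+126+121+179+108 = $885.
Max-entry greedy (repeatedly take the single best remaining cell) gives $878, worse by 7.
Next-best assignment: Jensen→Lot C, Ivanova→Lot A, Mendoza→Lot B, Lindqvist→Lot E, Costa→Lot F, Rossi→Lot D = $881.
Swapping Costa↔Lindqvist (Costa→Lot E $116, Lindqvist→Lot B $89) loses 95.
No other one-to-one assignment exceeds $885.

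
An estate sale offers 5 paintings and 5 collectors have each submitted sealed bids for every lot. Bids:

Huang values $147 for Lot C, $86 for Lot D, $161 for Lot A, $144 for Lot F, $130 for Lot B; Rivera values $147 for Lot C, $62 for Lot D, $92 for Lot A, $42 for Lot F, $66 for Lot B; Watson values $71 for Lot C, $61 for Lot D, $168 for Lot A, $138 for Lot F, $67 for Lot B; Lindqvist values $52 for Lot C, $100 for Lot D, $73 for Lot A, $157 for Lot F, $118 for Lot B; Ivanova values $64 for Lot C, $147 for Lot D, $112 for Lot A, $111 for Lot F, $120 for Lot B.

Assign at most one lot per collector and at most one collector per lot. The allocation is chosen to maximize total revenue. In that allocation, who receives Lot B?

Huang receives Lot B.

Optimal: Huang→Lot B ($130), Rivera→Lot C ($147), Watson→Lot A ($168), Lindqvist→Lot F ($157), Ivanova→Lot D ($147) — total 130+147+168+157+147 = $749.
Max-entry greedy (repeatedly take the single best remaining cell) gives $685, worse by 64.
Swapping Lindqvist↔Ivanova (Lindqvist→Lot D $100, Ivanova→Lot F $111) loses 93.
Every other assignment is strictly worse.
Huang's own top lot is Lot A ($161), but forcing Huang→Lot A and reassigning the rest optimally gives only $711 — worse by 38.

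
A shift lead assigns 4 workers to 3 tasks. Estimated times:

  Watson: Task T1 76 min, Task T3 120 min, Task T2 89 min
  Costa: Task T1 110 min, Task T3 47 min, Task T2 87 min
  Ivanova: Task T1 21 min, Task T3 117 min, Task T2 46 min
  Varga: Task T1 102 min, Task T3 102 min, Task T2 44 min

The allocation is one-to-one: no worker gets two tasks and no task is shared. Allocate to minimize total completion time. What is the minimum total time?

Optimal: Ivanova→Task T1 (21 min), Costa→Task T3 (47 min), Varga→Task T2 (44 min) — total 21+47+44 = 112 min.
Row-greedy (each worker in turn takes its cheapest remaining task) gives 169 min, worse by 57.
Next-best assignment: Ivanova→Task T1, Costa→Task T3, Watson→Task T2 = 157 min.
No other one-to-one assignment undercuts 112 min.

Min total: 112 min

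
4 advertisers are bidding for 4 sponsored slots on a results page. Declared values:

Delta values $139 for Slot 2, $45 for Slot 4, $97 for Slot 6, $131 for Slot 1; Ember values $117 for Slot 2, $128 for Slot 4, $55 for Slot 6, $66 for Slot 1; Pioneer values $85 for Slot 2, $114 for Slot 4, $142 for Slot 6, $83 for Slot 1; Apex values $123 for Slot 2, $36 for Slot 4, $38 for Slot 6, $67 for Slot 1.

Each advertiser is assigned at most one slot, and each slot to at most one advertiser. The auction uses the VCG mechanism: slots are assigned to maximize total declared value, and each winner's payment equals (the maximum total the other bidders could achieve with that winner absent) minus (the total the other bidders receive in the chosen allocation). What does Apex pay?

Efficient allocation: Delta→Slot 1 ($131), Ember→Slot 4 ($128), Pioneer→Slot 6 ($142), Apex→Slot 2 ($123); total welfare W = $524.
Apex receives Slot 2 at value $123, so the others get W − 123 = $401.
Without Apex: best allocation of the remaining 3 bidders over all 4 slots is Delta→Slot 2 ($139), Ember→Slot 4 ($128), Pioneer→Slot 6 ($142), total $409.
VCG payment = (others' best without Apex) − (others' welfare with Apex) = 409 − 401 = $8.

Apex pays $8.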